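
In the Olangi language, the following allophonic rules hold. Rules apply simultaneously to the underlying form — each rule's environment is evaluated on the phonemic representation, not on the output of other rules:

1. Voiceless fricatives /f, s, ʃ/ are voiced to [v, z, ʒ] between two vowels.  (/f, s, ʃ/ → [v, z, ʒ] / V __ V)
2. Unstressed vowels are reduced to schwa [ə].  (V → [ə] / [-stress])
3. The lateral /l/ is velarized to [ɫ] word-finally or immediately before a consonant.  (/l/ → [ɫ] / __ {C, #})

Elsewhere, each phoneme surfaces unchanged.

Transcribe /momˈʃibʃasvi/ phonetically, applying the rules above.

/m/ stays [m].
/o/ — between /m/ and /m/, in an unstressed syllable — surfaces as [ə] (rule 2).
/m/ stays [m].
/ʃ/ — between /m/ and /i/; rule 1 does not apply here → [ʃ].
/i/ (between /ʃ/ and /b/) is in the target of rule 2 but the environment (in an unstressed syllable) is not met → [i].
/b/ stays [b].
/ʃ/ (between /b/ and /a/): rule 1 targets it, but not between two vowels → unchanged [ʃ].
/a/ (between /ʃ/ and /s/): in an unstressed syllable, so rule 2 applies → [ə].
/s/ (between /a/ and /v/) is in the target of rule 1 but the environment (between two vowels) is not met → [s].
/v/ (between /s/ and /i/) is unaffected → [v].
/i/ (word-final): in an unstressed syllable, so rule 2 applies → [ə].

[məmˈʃibʃəsvə]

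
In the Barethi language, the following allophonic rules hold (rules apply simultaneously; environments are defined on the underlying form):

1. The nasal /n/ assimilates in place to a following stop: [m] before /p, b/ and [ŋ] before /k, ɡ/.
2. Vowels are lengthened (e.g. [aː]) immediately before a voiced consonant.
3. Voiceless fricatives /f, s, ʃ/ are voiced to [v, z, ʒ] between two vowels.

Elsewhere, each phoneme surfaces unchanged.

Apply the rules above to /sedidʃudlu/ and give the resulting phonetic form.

/s/ (word-initial): rule 3 targets it, but not between two vowels → unchanged [s].
/e/ meets the environment for rule 2 (before a voiced consonant) → [eː].
/d/ (between /e/ and /i/): no rule targets it → [d].
/i/ (between /d/ and /d/) occurs before a voiced consonant → [iː] by rule 2.
/d/ stays [d].
/ʃ/ — between /d/ and /u/; rule 3 does not apply here → [ʃ].
/u/ (between /ʃ/ and /d/): before a voiced consonant, so rule 2 applies → [uː].
/d/ (between /u/ and /l/): no rule targets it → [d].
/l/ — not in any rule's target class → [l].
/u/ — word-final; rule 2 does not apply here → [u].

[seːdiːdʃuːdlu]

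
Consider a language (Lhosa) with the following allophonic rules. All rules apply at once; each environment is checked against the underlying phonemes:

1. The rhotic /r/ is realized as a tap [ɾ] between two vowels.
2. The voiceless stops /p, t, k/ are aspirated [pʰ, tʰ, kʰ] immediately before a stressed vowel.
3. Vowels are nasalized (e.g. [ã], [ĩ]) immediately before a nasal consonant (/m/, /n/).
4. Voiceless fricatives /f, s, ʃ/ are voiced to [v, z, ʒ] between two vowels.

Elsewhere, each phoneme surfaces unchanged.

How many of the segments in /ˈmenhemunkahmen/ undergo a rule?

4

Segments that undergo a rule: /e/ → [ẽ] (rule 3); /e/ → [ẽ] (rule 3); /u/ → [ũ] (rule 3); /e/ → [ẽ] (rule 3).
All other segments surface unchanged.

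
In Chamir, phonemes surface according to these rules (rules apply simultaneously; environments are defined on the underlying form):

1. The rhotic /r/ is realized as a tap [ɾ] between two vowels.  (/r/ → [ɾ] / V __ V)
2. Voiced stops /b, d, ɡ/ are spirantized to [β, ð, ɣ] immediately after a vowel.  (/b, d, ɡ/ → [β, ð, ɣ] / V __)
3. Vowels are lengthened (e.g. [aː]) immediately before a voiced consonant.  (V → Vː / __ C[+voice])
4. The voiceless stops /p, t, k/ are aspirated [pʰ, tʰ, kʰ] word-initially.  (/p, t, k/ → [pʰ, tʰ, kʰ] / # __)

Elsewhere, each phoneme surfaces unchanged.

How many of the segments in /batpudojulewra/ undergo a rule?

5

Segments that undergo a rule: /u/ → [uː] (rule 3); /d/ → [ð] (rule 2); /o/ → [oː] (rule 3); /u/ → [uː] (rule 3); /e/ → [eː] (rule 3).
All other segments surface unchanged.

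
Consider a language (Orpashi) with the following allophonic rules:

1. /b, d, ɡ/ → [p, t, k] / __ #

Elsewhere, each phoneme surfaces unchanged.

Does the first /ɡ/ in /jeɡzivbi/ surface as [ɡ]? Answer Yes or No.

/ɡ/ (between /e/ and /z/) fails the environment for rule 1, so it stays [ɡ].
The actual realization is [ɡ], which matches [ɡ].

Yes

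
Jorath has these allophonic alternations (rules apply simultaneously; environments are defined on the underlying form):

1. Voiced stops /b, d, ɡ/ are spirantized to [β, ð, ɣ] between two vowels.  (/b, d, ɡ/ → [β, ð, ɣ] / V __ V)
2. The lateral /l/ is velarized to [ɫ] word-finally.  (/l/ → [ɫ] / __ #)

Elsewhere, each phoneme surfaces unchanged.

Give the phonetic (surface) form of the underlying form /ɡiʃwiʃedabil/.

[ɡiʃwiʃeðaβiɫ]

/ɡ/ (word-initial) fails the environment for rule 1, so it stays [ɡ].
/i/ — not in any rule's target class → [i].
/ʃ/ — not in any rule's target class → [ʃ].
/w/ stays [w].
/i/ — not in any rule's target class → [i].
/ʃ/ stays [ʃ].
/e/ — not in any rule's target class → [e].
/d/ meets the environment for rule 1 (between two vowels) → [ð].
/a/ (between /d/ and /b/): no rule targets it → [a].
/b/ (between /a/ and /i/) occurs between two vowels → [β] by rule 1.
/i/ (between /b/ and /l/): no rule targets it → [i].
/l/ meets the environment for rule 2 (word-finally) → [ɫ].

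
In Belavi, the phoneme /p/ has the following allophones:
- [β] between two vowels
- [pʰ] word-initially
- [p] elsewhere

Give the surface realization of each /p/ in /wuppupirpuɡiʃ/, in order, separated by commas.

Occurrence 1 (position 3): no conditioning environment matches → elsewhere allophone [p].
Occurrence 2 (position 4): no conditioning environment matches → elsewhere allophone [p].
Occurrence 3 (position 6): between two vowels → [β].
Occurrence 4 (position 9): no conditioning environment matches → elsewhere allophone [p].

[p], [p], [β], [p]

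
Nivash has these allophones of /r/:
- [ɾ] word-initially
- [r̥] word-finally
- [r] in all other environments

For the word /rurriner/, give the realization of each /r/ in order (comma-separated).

[ɾ], [r], [r], [r̥]

Occurrence 1 (position 1): word-initially → [ɾ].
Occurrence 2 (position 3): no conditioning environment matches → elsewhere allophone [r].
Occurrence 3 (position 4): no conditioning environment matches → elsewhere allophone [r].
Occurrence 4 (position 8): word-finally → [r̥].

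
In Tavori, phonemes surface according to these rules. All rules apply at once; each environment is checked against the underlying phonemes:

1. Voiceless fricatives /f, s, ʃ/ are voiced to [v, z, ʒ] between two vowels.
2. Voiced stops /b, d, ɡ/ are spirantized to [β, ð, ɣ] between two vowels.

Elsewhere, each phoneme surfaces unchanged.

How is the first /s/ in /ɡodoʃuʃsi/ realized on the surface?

[s]

/s/ (between /ʃ/ and /i/) is in the target of rule 1 but the environment (between two vowels) is not met → [s].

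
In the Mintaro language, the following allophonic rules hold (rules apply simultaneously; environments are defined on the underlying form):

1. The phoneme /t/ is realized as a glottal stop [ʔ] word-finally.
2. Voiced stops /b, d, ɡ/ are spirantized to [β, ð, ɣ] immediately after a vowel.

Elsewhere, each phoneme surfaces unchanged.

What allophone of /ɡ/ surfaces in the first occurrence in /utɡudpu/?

[ɡ]

/ɡ/ (between /t/ and /u/) is in the target of rule 2 but the environment (immediately after a vowel) is not met → [ɡ].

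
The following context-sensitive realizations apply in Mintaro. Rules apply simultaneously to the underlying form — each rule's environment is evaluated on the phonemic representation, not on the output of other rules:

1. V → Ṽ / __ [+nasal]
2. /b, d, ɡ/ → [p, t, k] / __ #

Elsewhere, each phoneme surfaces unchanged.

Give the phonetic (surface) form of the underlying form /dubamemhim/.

/d/ — word-initial; rule 2 does not apply here → [d].
/u/ — between /d/ and /b/; rule 1 does not apply here → [u].
/b/ (between /u/ and /a/): rule 2 targets it, but not word-finally → unchanged [b].
/a/ — between /b/ and /m/, before a nasal consonant — surfaces as [ã] (rule 1).
/m/ — not in any rule's target class → [m].
/e/ meets the environment for rule 1 (before a nasal consonant) → [ẽ].
/m/ stays [m].
/h/ (between /m/ and /i/): no rule targets it → [h].
/i/ — between /h/ and /m/, before a nasal consonant — surfaces as [ĩ] (rule 1).
/m/ — not in any rule's target class → [m].

[dubãmẽmhĩm]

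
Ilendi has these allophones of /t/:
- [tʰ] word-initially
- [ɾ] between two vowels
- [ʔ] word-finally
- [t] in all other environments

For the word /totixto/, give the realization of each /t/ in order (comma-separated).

[tʰ], [ɾ], [t]

Occurrence 1 (position 1): word-initially → [tʰ].
Occurrence 2 (position 3): between two vowels → [ɾ].
Occurrence 3 (position 6): no conditioning environment matches → elsewhere allophone [t].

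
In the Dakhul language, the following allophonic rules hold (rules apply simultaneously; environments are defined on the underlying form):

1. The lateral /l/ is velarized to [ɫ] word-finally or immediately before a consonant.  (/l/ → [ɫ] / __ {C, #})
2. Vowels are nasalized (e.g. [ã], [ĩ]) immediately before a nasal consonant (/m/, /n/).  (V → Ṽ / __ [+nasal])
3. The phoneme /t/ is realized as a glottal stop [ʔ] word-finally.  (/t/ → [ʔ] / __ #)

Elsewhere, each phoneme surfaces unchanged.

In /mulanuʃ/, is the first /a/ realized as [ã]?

/a/ — between /l/ and /n/, before a nasal consonant — surfaces as [ã] (rule 2).
The actual realization is [ã], which matches [ã].

Yes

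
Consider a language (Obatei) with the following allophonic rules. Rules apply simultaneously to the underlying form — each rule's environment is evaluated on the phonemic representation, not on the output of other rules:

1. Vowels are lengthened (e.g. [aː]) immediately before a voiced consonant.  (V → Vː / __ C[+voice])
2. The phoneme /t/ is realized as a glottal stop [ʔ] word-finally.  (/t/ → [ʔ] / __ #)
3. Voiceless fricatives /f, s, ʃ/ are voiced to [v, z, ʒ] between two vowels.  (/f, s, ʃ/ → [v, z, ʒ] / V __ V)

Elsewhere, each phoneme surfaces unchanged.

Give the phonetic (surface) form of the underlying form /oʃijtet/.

/o/ (word-initial) is in the target of rule 1 but the environment (before a voiced consonant) is not met → [o].
Rule 3 applies to /ʃ/ (between /o/ and /i/: between two vowels) → [ʒ].
/i/ (between /ʃ/ and /j/) occurs before a voiced consonant → [iː] by rule 1.
/j/ — not in any rule's target class → [j].
/t/ — between /j/ and /e/; rule 2 does not apply here → [t].
/e/ (between /t/ and /t/) is in the target of rule 1 but the environment (before a voiced consonant) is not met → [e].
/t/ (word-final): word-finally, so rule 2 applies → [ʔ].

[oʒiːjteʔ]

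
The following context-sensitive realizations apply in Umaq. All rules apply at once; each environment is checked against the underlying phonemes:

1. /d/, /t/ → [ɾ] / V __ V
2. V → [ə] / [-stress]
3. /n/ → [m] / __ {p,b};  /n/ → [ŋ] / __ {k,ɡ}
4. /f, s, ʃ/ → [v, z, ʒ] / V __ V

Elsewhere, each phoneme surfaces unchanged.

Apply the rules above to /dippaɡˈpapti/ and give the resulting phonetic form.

[dəppəɡˈpaptə]

/d/ (word-initial): rule 1 targets it, but not between two vowels → unchanged [d].
/i/ (between /d/ and /p/): in an unstressed syllable, so rule 2 applies → [ə].
/p/ stays [p].
/p/ (between /p/ and /a/) is unaffected → [p].
/a/ — between /p/ and /ɡ/, in an unstressed syllable — surfaces as [ə] (rule 2).
/ɡ/ — not in any rule's target class → [ɡ].
/p/ stays [p].
/a/ (between /p/ and /p/): rule 2 targets it, but not in an unstressed syllable → unchanged [a].
/p/ — not in any rule's target class → [p].
/t/ (between /p/ and /i/) is in the target of rule 1 but the environment (between two vowels) is not met → [t].
/i/ meets the environment for rule 2 (in an unstressed syllable) → [ə].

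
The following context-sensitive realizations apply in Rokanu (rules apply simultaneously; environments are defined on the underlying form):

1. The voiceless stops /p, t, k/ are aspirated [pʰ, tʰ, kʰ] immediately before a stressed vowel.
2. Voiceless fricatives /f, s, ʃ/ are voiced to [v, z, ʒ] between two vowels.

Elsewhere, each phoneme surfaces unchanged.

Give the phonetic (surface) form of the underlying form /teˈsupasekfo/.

/t/ — word-initial; rule 1 does not apply here → [t].
/e/ stays [e].
/s/ meets the environment for rule 2 (between two vowels) → [z].
/u/ stays [u].
/p/ (between /u/ and /a/) fails the environment for rule 1, so it stays [p].
/a/ (between /p/ and /s/): no rule targets it → [a].
/s/ (between /a/ and /e/): between two vowels, so rule 2 applies → [z].
/e/ stays [e].
/k/ — between /e/ and /f/; rule 1 does not apply here → [k].
/f/ (between /k/ and /o/): rule 2 targets it, but not between two vowels → unchanged [f].
/o/ (word-final) is unaffected → [o].

[teˈzupazekfo]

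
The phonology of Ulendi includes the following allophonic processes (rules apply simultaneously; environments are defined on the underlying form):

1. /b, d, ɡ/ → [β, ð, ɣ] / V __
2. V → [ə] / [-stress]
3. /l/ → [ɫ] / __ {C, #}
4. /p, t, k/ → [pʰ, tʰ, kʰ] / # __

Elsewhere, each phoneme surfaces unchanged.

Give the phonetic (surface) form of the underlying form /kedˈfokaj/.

/k/ (word-initial) occurs word-initially → [kʰ] by rule 4.
/e/ — between /k/ and /d/, in an unstressed syllable — surfaces as [ə] (rule 2).
/d/ (between /e/ and /f/): immediately after a vowel, so rule 1 applies → [ð].
/f/ stays [f].
/o/ (between /f/ and /k/) is in the target of rule 2 but the environment (in an unstressed syllable) is not met → [o].
/k/ (between /o/ and /a/) is in the target of rule 4 but the environment (word-initially) is not met → [k].
/a/ meets the environment for rule 2 (in an unstressed syllable) → [ə].
/j/ (word-final): no rule targets it → [j].

[kʰəðˈfokəj]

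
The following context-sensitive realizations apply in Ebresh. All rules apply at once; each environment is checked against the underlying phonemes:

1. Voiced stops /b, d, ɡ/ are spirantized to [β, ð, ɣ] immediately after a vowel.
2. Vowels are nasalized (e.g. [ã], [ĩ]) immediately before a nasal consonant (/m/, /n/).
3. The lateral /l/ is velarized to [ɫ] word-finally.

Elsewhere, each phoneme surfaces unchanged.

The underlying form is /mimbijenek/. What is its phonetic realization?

/i/ — between /m/ and /m/, before a nasal consonant — surfaces as [ĩ] (rule 2).
/b/ (between /m/ and /i/): rule 1 targets it, but not immediately after a vowel → unchanged [b].
/i/ (between /b/ and /j/): rule 2 targets it, but not before a nasal consonant → unchanged [i].
Rule 2 applies to /e/ (between /j/ and /n/: before a nasal consonant) → [ẽ].
/e/ (between /n/ and /k/): rule 2 targets it, but not before a nasal consonant → unchanged [e].

[mĩmbijẽnek]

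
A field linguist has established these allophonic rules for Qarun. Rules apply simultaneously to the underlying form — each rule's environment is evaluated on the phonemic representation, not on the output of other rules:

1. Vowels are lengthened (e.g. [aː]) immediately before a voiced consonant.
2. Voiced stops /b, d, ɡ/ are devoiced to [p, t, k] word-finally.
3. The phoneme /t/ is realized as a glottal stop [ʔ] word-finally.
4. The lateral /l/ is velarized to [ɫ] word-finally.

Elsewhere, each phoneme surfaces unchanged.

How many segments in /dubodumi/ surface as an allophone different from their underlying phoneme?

3

Segments that undergo a rule: /u/ → [uː] (rule 1); /o/ → [oː] (rule 1); /u/ → [uː] (rule 1).
All other segments surface unchanged.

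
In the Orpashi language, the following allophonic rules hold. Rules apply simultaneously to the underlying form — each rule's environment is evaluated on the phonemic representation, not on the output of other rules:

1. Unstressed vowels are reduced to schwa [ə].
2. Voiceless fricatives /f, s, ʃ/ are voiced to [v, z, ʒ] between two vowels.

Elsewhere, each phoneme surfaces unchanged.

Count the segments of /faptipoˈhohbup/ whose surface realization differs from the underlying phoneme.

4

Segments that undergo a rule: /a/ → [ə] (rule 1); /i/ → [ə] (rule 1); /o/ → [ə] (rule 1); /u/ → [ə] (rule 1).
All other segments surface unchanged.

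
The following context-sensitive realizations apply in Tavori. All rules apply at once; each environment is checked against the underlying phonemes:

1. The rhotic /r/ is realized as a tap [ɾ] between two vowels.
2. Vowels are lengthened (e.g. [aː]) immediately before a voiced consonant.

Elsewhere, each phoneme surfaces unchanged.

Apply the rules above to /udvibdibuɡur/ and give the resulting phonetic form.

/u/ (word-initial): before a voiced consonant, so rule 2 applies → [uː].
/i/ (between /v/ and /b/) occurs before a voiced consonant → [iː] by rule 2.
/i/ (between /d/ and /b/) occurs before a voiced consonant → [iː] by rule 2.
/u/ (between /b/ and /ɡ/) occurs before a voiced consonant → [uː] by rule 2.
/u/ (between /ɡ/ and /r/): before a voiced consonant, so rule 2 applies → [uː].
/r/ (word-final) fails the environment for rule 1, so it stays [r].

[uːdviːbdiːbuːɡuːr]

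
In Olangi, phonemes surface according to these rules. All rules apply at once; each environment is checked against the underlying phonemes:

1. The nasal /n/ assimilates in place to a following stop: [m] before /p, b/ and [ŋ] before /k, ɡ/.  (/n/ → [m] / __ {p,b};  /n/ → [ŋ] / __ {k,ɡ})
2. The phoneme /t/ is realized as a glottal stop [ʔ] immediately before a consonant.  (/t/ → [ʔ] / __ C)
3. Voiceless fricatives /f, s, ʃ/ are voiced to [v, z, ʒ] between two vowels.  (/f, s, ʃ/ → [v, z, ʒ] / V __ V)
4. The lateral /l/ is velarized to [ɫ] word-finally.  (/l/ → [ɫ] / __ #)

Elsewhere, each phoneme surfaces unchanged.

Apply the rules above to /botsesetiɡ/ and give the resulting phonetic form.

[boʔsezetiɡ]

/b/ stays [b].
/o/ stays [o].
/t/ meets the environment for rule 2 (immediately before a consonant) → [ʔ].
/s/ (between /t/ and /e/) fails the environment for rule 3, so it stays [s].
/e/ — not in any rule's target class → [e].
/s/ meets the environment for rule 3 (between two vowels) → [z].
/e/ (between /s/ and /t/): no rule targets it → [e].
/t/ (between /e/ and /i/) fails the environment for rule 2, so it stays [t].
/i/ (between /t/ and /ɡ/) is unaffected → [i].
/ɡ/ (word-final) is unaffected → [ɡ].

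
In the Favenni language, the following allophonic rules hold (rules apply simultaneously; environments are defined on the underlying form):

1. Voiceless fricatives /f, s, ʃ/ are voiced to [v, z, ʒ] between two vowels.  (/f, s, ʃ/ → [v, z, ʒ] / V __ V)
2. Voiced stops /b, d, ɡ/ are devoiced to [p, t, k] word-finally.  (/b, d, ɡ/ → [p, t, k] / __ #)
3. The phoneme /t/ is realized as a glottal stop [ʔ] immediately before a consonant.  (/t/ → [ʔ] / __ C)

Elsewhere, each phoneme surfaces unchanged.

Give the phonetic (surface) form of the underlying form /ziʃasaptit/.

/z/ (word-initial): no rule targets it → [z].
/i/ — not in any rule's target class → [i].
/ʃ/ — between /i/ and /a/, between two vowels — surfaces as [ʒ] (rule 1).
/a/ (between /ʃ/ and /s/) is unaffected → [a].
/s/ (between /a/ and /a/): between two vowels, so rule 1 applies → [z].
/a/ (between /s/ and /p/): no rule targets it → [a].
/p/ stays [p].
/t/ (between /p/ and /i/) is in the target of rule 3 but the environment (immediately before a consonant) is not met → [t].
/i/ (between /t/ and /t/): no rule targets it → [i].
/t/ (word-final): rule 3 targets it, but not immediately before a consonant → unchanged [t].

[ziʒazaptit]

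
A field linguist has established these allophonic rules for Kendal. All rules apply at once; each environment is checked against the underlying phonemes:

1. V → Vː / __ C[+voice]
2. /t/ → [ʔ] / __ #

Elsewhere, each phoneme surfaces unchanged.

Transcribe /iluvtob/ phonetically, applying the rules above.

/i/ (word-initial): before a voiced consonant, so rule 1 applies → [iː].
/l/ — not in any rule's target class → [l].
/u/ (between /l/ and /v/): before a voiced consonant, so rule 1 applies → [uː].
/v/ (between /u/ and /t/): no rule targets it → [v].
/t/ (between /v/ and /o/) is in the target of rule 2 but the environment (word-finally) is not met → [t].
Rule 1 applies to /o/ (between /t/ and /b/: before a voiced consonant) → [oː].
/b/ stays [b].

[iːluːvtoːb]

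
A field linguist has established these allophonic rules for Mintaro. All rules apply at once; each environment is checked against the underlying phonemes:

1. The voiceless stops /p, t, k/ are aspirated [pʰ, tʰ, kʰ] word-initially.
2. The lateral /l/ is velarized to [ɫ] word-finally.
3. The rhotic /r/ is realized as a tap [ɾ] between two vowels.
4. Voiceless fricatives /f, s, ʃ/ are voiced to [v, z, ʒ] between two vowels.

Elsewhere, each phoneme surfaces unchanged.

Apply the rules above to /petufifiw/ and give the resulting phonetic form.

[pʰetuviviw]

/p/ (word-initial): word-initially, so rule 1 applies → [pʰ].
/e/ (between /p/ and /t/): no rule targets it → [e].
/t/ (between /e/ and /u/) fails the environment for rule 1, so it stays [t].
/u/ (between /t/ and /f/) is unaffected → [u].
Rule 4 applies to /f/ (between /u/ and /i/: between two vowels) → [v].
/i/ (between /f/ and /f/) is unaffected → [i].
/f/ (between /i/ and /i/): between two vowels, so rule 4 applies → [v].
/i/ (between /f/ and /w/): no rule targets it → [i].
/w/ stays [w].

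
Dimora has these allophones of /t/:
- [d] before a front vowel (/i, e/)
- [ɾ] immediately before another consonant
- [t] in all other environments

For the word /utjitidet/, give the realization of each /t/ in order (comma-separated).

Occurrence 1 (position 2): immediately before another consonant → [ɾ].
Occurrence 2 (position 5): before a front vowel (/i, e/) → [d].
Occurrence 3 (position 9): no conditioning environment matches → elsewhere allophone [t].

[ɾ], [d], [t]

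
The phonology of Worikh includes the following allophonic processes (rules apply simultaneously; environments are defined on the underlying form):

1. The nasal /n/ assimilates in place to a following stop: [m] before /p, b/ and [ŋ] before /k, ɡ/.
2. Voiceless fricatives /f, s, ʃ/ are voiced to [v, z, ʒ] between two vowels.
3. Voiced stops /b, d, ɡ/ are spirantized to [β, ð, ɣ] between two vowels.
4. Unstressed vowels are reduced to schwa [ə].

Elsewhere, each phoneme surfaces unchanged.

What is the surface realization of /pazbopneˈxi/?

/p/ — not in any rule's target class → [p].
Rule 4 applies to /a/ (between /p/ and /z/: in an unstressed syllable) → [ə].
/z/ (between /a/ and /b/) is unaffected → [z].
/b/ (between /z/ and /o/) fails the environment for rule 3, so it stays [b].
/o/ — between /b/ and /p/, in an unstressed syllable — surfaces as [ə] (rule 4).
/p/ (between /o/ and /n/) is unaffected → [p].
/n/ (between /p/ and /e/): rule 1 targets it, but not before a labial or velar stop → unchanged [n].
Rule 4 applies to /e/ (between /n/ and /x/: in an unstressed syllable) → [ə].
/x/ (between /e/ and /i/) is unaffected → [x].
/i/ (word-final) fails the environment for rule 4, so it stays [i].

[pəzbəpnəˈxi]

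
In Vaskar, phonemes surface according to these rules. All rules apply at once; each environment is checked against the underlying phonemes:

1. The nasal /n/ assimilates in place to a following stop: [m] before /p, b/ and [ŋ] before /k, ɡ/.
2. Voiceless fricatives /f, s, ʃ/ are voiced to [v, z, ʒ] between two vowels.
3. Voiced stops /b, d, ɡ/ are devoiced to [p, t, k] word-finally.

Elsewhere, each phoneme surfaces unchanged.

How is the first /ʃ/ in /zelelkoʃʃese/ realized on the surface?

/ʃ/ (between /o/ and /ʃ/) is in the target of rule 2 but the environment (between two vowels) is not met → [ʃ].

[ʃ]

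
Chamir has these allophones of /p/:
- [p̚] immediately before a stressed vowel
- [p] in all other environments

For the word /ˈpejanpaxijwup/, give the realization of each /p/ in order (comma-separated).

[p̚], [p], [p]

Occurrence 1 (position 1): immediately before a stressed vowel → [p̚].
Occurrence 2 (position 6): no conditioning environment matches → elsewhere allophone [p].
Occurrence 3 (position 13): no conditioning environment matches → elsewhere allophone [p].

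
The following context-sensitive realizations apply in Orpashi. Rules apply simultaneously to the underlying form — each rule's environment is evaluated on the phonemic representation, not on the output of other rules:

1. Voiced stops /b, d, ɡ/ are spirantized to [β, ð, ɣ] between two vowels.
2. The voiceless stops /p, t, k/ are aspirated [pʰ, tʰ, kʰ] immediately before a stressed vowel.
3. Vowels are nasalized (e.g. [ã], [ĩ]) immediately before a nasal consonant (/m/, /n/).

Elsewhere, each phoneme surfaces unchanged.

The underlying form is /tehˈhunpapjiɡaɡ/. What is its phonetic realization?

[tehˈhũnpapjiɣaɡ]

/t/ (word-initial): rule 2 targets it, but not immediately before a stressed vowel → unchanged [t].
/e/ (between /t/ and /h/) fails the environment for rule 3, so it stays [e].
/h/ — not in any rule's target class → [h].
/h/ (between /h/ and /u/) is unaffected → [h].
/u/ (between /h/ and /n/): before a nasal consonant, so rule 3 applies → [ũ].
/n/ (between /u/ and /p/): no rule targets it → [n].
/p/ (between /n/ and /a/) fails the environment for rule 2, so it stays [p].
/a/ (between /p/ and /p/): rule 3 targets it, but not before a nasal consonant → unchanged [a].
/p/ — between /a/ and /j/; rule 2 does not apply here → [p].
/j/ (between /p/ and /i/): no rule targets it → [j].
/i/ (between /j/ and /ɡ/) fails the environment for rule 3, so it stays [i].
/ɡ/ (between /i/ and /a/) occurs between two vowels → [ɣ] by rule 1.
/a/ (between /ɡ/ and /ɡ/): rule 3 targets it, but not before a nasal consonant → unchanged [a].
/ɡ/ (word-final): rule 1 targets it, but not between two vowels → unchanged [ɡ].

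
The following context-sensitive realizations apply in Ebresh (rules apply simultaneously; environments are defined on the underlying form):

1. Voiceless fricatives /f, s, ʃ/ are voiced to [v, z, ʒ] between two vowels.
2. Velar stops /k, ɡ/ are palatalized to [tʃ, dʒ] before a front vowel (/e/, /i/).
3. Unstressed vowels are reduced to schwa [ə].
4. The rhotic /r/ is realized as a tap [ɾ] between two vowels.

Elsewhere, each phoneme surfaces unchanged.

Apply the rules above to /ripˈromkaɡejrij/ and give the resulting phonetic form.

/r/ — word-initial; rule 4 does not apply here → [r].
/i/ (between /r/ and /p/) occurs in an unstressed syllable → [ə] by rule 3.
/p/ stays [p].
/r/ (between /p/ and /o/) fails the environment for rule 4, so it stays [r].
/o/ (between /r/ and /m/) is in the target of rule 3 but the environment (in an unstressed syllable) is not met → [o].
/m/ stays [m].
/k/ (between /m/ and /a/) is in the target of rule 2 but the environment (before a front vowel) is not met → [k].
/a/ (between /k/ and /ɡ/) occurs in an unstressed syllable → [ə] by rule 3.
/ɡ/ (between /a/ and /e/) occurs before a front vowel → [dʒ] by rule 2.
Rule 3 applies to /e/ (between /ɡ/ and /j/: in an unstressed syllable) → [ə].
/j/ — not in any rule's target class → [j].
/r/ (between /j/ and /i/) is in the target of rule 4 but the environment (between two vowels) is not met → [r].
Rule 3 applies to /i/ (between /r/ and /j/: in an unstressed syllable) → [ə].
/j/ stays [j].

[rəpˈromkədʒəjrəj]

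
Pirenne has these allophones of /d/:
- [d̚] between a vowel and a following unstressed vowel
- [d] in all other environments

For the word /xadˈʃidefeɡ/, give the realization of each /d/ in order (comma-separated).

[d], [d̚]

Occurrence 1 (position 3): no conditioning environment matches → elsewhere allophone [d].
Occurrence 2 (position 6): between a vowel and a following unstressed vowel → [d̚].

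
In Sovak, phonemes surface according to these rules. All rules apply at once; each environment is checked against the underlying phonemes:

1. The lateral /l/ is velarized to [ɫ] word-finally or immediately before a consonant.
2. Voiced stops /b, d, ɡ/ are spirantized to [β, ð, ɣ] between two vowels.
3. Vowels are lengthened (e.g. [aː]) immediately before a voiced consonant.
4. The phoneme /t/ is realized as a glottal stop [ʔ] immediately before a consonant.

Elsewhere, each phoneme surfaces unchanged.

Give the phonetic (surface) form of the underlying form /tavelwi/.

[taːveːɫwi]

/t/ (word-initial): rule 4 targets it, but not immediately before a consonant → unchanged [t].
/a/ (between /t/ and /v/): before a voiced consonant, so rule 3 applies → [aː].
/v/ — not in any rule's target class → [v].
/e/ meets the environment for rule 3 (before a voiced consonant) → [eː].
/l/ — between /e/ and /w/, word-finally or immediately before a consonant — surfaces as [ɫ] (rule 1).
/w/ (between /l/ and /i/): no rule targets it → [w].
/i/ (word-final) is in the target of rule 3 but the environment (before a voiced consonant) is not met → [i].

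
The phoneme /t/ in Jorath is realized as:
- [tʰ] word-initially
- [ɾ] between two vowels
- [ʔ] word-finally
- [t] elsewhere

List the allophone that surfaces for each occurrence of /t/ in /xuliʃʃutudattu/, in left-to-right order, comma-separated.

[ɾ], [t], [t]

Occurrence 1 (position 8): between two vowels → [ɾ].
Occurrence 2 (position 12): no conditioning environment matches → elsewhere allophone [t].
Occurrence 3 (position 13): no conditioning environment matches → elsewhere allophone [t].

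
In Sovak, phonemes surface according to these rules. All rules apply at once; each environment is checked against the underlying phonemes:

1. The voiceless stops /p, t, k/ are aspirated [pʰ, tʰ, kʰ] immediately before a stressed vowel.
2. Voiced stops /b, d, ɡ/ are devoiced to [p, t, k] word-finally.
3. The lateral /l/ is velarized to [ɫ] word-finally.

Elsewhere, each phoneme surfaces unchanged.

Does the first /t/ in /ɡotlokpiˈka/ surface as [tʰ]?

No

/t/ — between /o/ and /l/; rule 1 does not apply here → [t].
The actual realization is [t], not [tʰ].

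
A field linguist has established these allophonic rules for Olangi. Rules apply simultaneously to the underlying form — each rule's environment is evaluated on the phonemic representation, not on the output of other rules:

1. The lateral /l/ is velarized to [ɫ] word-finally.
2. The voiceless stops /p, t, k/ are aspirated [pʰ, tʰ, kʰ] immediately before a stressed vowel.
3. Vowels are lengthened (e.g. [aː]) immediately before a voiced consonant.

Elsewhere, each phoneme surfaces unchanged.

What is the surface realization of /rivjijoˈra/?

[riːvjiːjoːˈra]

/r/ stays [r].
/i/ — between /r/ and /v/, before a voiced consonant — surfaces as [iː] (rule 3).
/v/ (between /i/ and /j/) is unaffected → [v].
/j/ stays [j].
/i/ meets the environment for rule 3 (before a voiced consonant) → [iː].
/j/ (between /i/ and /o/): no rule targets it → [j].
Rule 3 applies to /o/ (between /j/ and /r/: before a voiced consonant) → [oː].
/r/ stays [r].
/a/ (word-final): rule 3 targets it, but not before a voiced consonant → unchanged [a].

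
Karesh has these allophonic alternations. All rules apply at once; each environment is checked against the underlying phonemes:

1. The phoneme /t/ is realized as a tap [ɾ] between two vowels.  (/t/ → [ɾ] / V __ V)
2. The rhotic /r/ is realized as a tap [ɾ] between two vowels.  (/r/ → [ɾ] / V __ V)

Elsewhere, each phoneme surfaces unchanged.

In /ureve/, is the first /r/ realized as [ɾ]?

/r/ (between /u/ and /e/) occurs between two vowels → [ɾ] by rule 2.
The actual realization is [ɾ], which matches [ɾ].

Yes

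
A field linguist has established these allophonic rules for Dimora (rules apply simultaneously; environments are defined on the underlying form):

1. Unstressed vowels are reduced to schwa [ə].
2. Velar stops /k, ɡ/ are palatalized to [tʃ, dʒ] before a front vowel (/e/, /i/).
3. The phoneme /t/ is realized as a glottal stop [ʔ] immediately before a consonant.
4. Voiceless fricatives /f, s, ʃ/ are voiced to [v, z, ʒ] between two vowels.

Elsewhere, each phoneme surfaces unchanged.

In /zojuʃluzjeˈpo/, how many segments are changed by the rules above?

4

Segments that undergo a rule: /o/ → [ə] (rule 1); /u/ → [ə] (rule 1); /u/ → [ə] (rule 1); /e/ → [ə] (rule 1).
All other segments surface unchanged.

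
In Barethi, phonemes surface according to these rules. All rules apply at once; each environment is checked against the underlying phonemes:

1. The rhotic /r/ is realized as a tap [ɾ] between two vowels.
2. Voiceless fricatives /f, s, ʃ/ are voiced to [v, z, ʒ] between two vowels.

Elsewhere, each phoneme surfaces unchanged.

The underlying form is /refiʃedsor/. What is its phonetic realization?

/r/ (word-initial) fails the environment for rule 1, so it stays [r].
/e/ stays [e].
/f/ meets the environment for rule 2 (between two vowels) → [v].
/i/ (between /f/ and /ʃ/) is unaffected → [i].
/ʃ/ meets the environment for rule 2 (between two vowels) → [ʒ].
/e/ stays [e].
/d/ stays [d].
/s/ — between /d/ and /o/; rule 2 does not apply here → [s].
/o/ (between /s/ and /r/) is unaffected → [o].
/r/ (word-final) is in the target of rule 1 but the environment (between two vowels) is not met → [r].

[reviʒedsor]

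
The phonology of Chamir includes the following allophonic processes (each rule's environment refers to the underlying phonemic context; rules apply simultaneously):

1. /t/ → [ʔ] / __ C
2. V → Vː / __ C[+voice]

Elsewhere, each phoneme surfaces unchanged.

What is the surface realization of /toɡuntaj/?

[toːɡuːntaːj]

/t/ (word-initial) fails the environment for rule 1, so it stays [t].
/o/ meets the environment for rule 2 (before a voiced consonant) → [oː].
/ɡ/ (between /o/ and /u/) is unaffected → [ɡ].
Rule 2 applies to /u/ (between /ɡ/ and /n/: before a voiced consonant) → [uː].
/n/ (between /u/ and /t/) is unaffected → [n].
/t/ (between /n/ and /a/) is in the target of rule 1 but the environment (immediately before a consonant) is not met → [t].
Rule 2 applies to /a/ (between /t/ and /j/: before a voiced consonant) → [aː].
/j/ — not in any rule's target class → [j].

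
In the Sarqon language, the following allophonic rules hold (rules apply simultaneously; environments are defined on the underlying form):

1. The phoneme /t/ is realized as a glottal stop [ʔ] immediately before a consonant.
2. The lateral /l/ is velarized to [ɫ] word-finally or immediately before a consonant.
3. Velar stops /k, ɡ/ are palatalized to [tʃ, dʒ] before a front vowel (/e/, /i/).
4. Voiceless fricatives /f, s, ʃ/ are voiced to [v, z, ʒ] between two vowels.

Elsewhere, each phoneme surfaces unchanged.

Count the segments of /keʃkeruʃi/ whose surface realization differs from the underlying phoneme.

Segments that undergo a rule: /k/ → [tʃ] (rule 3); /k/ → [tʃ] (rule 3); /ʃ/ → [ʒ] (rule 4).
All other segments surface unchanged.

3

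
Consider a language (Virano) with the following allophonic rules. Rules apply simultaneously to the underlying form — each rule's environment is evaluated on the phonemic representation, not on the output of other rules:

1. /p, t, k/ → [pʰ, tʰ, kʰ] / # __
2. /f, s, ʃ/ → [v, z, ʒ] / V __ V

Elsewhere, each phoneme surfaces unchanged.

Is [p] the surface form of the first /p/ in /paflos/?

No

/p/ — word-initial, word-initially — surfaces as [pʰ] (rule 1).
The actual realization is [pʰ], not [p].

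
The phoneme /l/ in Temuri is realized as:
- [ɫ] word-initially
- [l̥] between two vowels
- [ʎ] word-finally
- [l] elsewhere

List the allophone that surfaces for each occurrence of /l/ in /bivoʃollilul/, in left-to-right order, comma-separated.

Occurrence 1 (position 7): no conditioning environment matches → elsewhere allophone [l].
Occurrence 2 (position 8): no conditioning environment matches → elsewhere allophone [l].
Occurrence 3 (position 10): between two vowels → [l̥].
Occurrence 4 (position 12): word-finally → [ʎ].

[l], [l], [l̥], [ʎ]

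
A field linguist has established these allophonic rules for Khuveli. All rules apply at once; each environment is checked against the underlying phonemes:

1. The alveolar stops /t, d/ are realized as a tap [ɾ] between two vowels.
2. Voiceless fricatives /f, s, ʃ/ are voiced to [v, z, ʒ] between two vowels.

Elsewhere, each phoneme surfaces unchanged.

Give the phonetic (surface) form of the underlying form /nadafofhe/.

[naɾavofhe]

/d/ (between /a/ and /a/): between two vowels, so rule 1 applies → [ɾ].
/f/ (between /a/ and /o/): between two vowels, so rule 2 applies → [v].
/f/ (between /o/ and /h/) is in the target of rule 2 but the environment (between two vowels) is not met → [f].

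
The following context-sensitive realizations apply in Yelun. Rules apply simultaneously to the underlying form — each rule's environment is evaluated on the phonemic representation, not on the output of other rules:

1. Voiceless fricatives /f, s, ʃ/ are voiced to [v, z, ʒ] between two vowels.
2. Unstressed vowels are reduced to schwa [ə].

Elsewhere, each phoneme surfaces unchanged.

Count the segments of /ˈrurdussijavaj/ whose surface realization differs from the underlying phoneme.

4

Segments that undergo a rule: /u/ → [ə] (rule 2); /i/ → [ə] (rule 2); /a/ → [ə] (rule 2); /a/ → [ə] (rule 2).
All other segments surface unchanged.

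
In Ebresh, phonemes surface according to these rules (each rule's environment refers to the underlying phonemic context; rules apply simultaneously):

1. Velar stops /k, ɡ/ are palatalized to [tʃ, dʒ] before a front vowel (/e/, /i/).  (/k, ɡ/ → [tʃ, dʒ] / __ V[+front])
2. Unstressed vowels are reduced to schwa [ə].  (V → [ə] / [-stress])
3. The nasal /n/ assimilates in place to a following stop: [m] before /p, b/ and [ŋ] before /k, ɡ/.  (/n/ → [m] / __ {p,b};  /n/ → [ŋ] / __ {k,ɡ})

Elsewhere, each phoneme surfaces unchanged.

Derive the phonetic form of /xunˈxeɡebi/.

[xənˈxedʒəbə]

/x/ — not in any rule's target class → [x].
Rule 2 applies to /u/ (between /x/ and /n/: in an unstressed syllable) → [ə].
/n/ (between /u/ and /x/) fails the environment for rule 3, so it stays [n].
/x/ stays [x].
/e/ — between /x/ and /ɡ/; rule 2 does not apply here → [e].
/ɡ/ — between /e/ and /e/, before a front vowel — surfaces as [dʒ] (rule 1).
/e/ (between /ɡ/ and /b/): in an unstressed syllable, so rule 2 applies → [ə].
/b/ (between /e/ and /i/): no rule targets it → [b].
/i/ (word-final) occurs in an unstressed syllable → [ə] by rule 2.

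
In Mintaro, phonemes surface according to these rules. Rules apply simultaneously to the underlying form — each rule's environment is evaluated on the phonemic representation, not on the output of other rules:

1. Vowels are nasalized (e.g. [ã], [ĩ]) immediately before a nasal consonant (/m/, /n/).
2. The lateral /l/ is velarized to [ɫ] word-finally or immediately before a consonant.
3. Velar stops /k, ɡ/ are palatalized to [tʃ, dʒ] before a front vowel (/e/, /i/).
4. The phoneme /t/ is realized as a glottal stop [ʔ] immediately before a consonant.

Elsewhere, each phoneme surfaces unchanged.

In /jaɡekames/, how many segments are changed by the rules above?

2

Segments that undergo a rule: /ɡ/ → [dʒ] (rule 3); /a/ → [ã] (rule 1).
All other segments surface unchanged.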